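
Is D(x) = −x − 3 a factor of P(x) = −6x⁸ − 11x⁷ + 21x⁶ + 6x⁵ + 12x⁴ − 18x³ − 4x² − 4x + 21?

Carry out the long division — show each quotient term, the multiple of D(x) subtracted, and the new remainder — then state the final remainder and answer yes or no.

R(x) = −3, so D(x) is not a factor of P(x). no

Step 1: lead(−6x⁸ − 11x⁷ + 21x⁶ + 6x⁵ + 12x⁴ − 18x³ − 4x² − 4x + 21) ÷ lead(D) = −6x⁸ ÷ −x = 6x⁷. Subtract (6x⁷)·D = −6x⁸ − 18x⁷. Remainder: 7x⁷ + 21x⁶ + 6x⁵ + 12x⁴ − 18x³ − 4x² − 4x + 21.
Step 2: lead(7x⁷ + 21x⁶ + 6x⁵ + 12x⁴ − 18x³ − 4x² − 4x + 21) ÷ lead(D) = 7x⁷ ÷ −x = −7x⁶. Subtract (−7x⁶)·D = 7x⁷ + 21x⁶. Remainder: 6x⁵ + 12x⁴ − 18x³ − 4x² − 4x + 21.
Step 3: lead(6x⁵ + 12x⁴ − 18x³ − 4x² − 4x + 21) ÷ lead(D) = 6x⁵ ÷ −x = −6x⁴. Subtract (−6x⁴)·D = 6x⁵ + 18x⁴. Remainder: −6x⁴ − 18x³ − 4x² − 4x + 21.
Step 4: lead(−6x⁴ − 18x³ − 4x² − 4x + 21) ÷ lead(D) = −6x⁴ ÷ −x = 6x³. Subtract (6x³)·D = −6x⁴ − 18x³. Remainder: −4x² − 4x + 21.
Step 5: lead(−4x² − 4x + 21) ÷ lead(D) = −4x² ÷ −x = 4x. Subtract (4x)·D = −4x² − 12x. Remainder: 8x + 21.
Step 6: lead(8x + 21) ÷ lead(D) = 8x ÷ −x = −8. Subtract (−8)·D = 8x + 24. Remainder: −3.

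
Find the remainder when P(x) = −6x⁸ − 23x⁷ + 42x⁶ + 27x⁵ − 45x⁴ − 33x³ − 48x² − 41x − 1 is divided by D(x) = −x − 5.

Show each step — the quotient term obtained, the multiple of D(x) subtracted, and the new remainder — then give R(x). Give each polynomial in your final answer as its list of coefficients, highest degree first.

R = [4]

Step 1: lead(−6x⁸ − 23x⁷ + 42x⁶ + 27x⁵ − 45x⁴ − 33x³ − 48x² − 41x − 1) ÷ lead(D) = −6x⁸ ÷ −x = 6x⁷. Subtract (6x⁷)·D = −6x⁸ − 30x⁷. Remainder: 7x⁷ + 42x⁶ + 27x⁵ − 45x⁴ − 33x³ − 48x² − 41x − 1.
Step 2: lead(7x⁷ + 42x⁶ + 27x⁵ − 45x⁴ − 33x³ − 48x² − 41x − 1) ÷ lead(D) = 7x⁷ ÷ −x = −7x⁶. Subtract (−7x⁶)·D = 7x⁷ + 35x⁶. Remainder: 7x⁶ + 27x⁵ − 45x⁴ − 33x³ − 48x² − 41x − 1.
Step 3: lead(7x⁶ + 27x⁵ − 45x⁴ − 33x³ − 48x² − 41x − 1) ÷ lead(D) = 7x⁶ ÷ −x = −7x⁵. Subtract (−7x⁵)·D = 7x⁶ + 35x⁵. Remainder: −8x⁵ − 45x⁴ − 33x³ − 48x² − 41x − 1.
Step 4: lead(−8x⁵ − 45x⁴ − 33x³ − 48x² − 41x − 1) ÷ lead(D) = −8x⁵ ÷ −x = 8x⁴. Subtract (8x⁴)·D = −8x⁵ − 40x⁴. Remainder: −5x⁴ − 33x³ − 48x² − 41x − 1.
Step 5: lead(−5x⁴ − 33x³ − 48x² − 41x − 1) ÷ lead(D) = −5x⁴ ÷ −x = 5x³. Subtract (5x³)·D = −5x⁴ − 25x³. Remainder: −8x³ − 48x² − 41x − 1.
Step 6: lead(−8x³ − 48x² − 41x − 1) ÷ lead(D) = −8x³ ÷ −x = 8x². Subtract (8x²)·D = −8x³ − 40x². Remainder: −8x² − 41x − 1.
Step 7: lead(−8x² − 41x − 1) ÷ lead(D) = −8x² ÷ −x = 8x. Subtract (8x)·D = −8x² − 40x. Remainder: −x − 1.
Step 8: lead(−x − 1) ÷ lead(D) = −x ÷ −x = 1. Subtract (1)·D = −x − 5. Remainder: 4.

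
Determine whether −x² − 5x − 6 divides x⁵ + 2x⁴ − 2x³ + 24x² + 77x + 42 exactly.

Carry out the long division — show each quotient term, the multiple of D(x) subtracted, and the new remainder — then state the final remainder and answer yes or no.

R(x) = 0, so D(x) is a factor of P(x). yes

Step 1: lead(x⁵ + 2x⁴ − 2x³ + 24x² + 77x + 42) ÷ lead(D) = x⁵ ÷ −x² = −x³. Subtract (−x³)·D = x⁵ + 5x⁴ + 6x³. Remainder: −3x⁴ − 8x³ + 24x² + 77x + 42.
Step 2: lead(−3x⁴ − 8x³ + 24x² + 77x + 42) ÷ lead(D) = −3x⁴ ÷ −x² = 3x². Subtract (3x²)·D = −3x⁴ − 15x³ − 18x². Remainder: 7x³ + 42x² + 77x + 42.
Step 3: lead(7x³ + 42x² + 77x + 42) ÷ lead(D) = 7x³ ÷ −x² = −7x. Subtract (−7x)·D = 7x³ + 35x² + 42x. Remainder: 7x² + 35x + 42.
Step 4: lead(7x² + 35x + 42) ÷ lead(D) = 7x² ÷ −x² = −7. Subtract (−7)·D = 7x² + 35x + 42. Remainder: 0.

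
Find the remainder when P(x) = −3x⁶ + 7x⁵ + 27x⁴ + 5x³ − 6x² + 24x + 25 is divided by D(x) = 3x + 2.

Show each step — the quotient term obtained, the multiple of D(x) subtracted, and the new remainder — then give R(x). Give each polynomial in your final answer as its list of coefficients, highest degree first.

R = [9]

Step 1: lead(−3x⁶ + 7x⁵ + 27x⁴ + 5x³ − 6x² + 24x + 25) ÷ lead(D) = −3x⁶ ÷ 3x = −x⁵. Subtract (−x⁵)·D = −3x⁶ − 2x⁵. Remainder: 9x⁵ + 27x⁴ + 5x³ − 6x² + 24x + 25.
Step 2: lead(9x⁵ + 27x⁴ + 5x³ − 6x² + 24x + 25) ÷ lead(D) = 9x⁵ ÷ 3x = 3x⁴. Subtract (3x⁴)·D = 9x⁵ + 6x⁴. Remainder: 21x⁴ + 5x³ − 6x² + 24x + 25.
Step 3: lead(21x⁴ + 5x³ − 6x² + 24x + 25) ÷ lead(D) = 21x⁴ ÷ 3x = 7x³. Subtract (7x³)·D = 21x⁴ + 14x³. Remainder: −9x³ − 6x² + 24x + 25.
Step 4: lead(−9x³ − 6x² + 24x + 25) ÷ lead(D) = −9x³ ÷ 3x = −3x². Subtract (−3x²)·D = −9x³ − 6x². Remainder: 24x + 25.
Step 5: lead(24x + 25) ÷ lead(D) = 24x ÷ 3x = 8. Subtract (8)·D = 24x + 16. Remainder: 9.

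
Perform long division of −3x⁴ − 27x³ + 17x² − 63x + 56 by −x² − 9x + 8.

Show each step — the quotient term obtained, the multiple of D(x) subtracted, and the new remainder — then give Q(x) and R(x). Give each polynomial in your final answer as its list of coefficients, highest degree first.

Step 1: lead(−3x⁴ − 27x³ + 17x² − 63x + 56) ÷ lead(D) = −3x⁴ ÷ −x² = 3x². Subtract (3x²)·D = −3x⁴ − 27x³ + 24x². Remainder: −7x² − 63x + 56.
Step 2: lead(−7x² − 63x + 56) ÷ lead(D) = −7x² ÷ −x² = 7. Subtract (7)·D = −7x² − 63x + 56. Remainder: 0.

Q = [3, 0, 7]; R = [0]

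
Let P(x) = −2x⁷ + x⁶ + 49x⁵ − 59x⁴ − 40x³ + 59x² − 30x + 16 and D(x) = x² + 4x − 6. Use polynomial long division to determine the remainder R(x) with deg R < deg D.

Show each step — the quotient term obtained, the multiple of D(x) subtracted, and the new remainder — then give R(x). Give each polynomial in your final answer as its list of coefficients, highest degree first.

R = [-6, -2]

Step 1: lead(−2x⁷ + x⁶ + 49x⁵ − 59x⁴ − 40x³ + 59x² − 30x + 16) ÷ lead(D) = −2x⁷ ÷ x² = −2x⁵. Subtract (−2x⁵)·D = −2x⁷ − 8x⁶ + 12x⁵. Remainder: 9x⁶ + 37x⁵ − 59x⁴ − 40x³ + 59x² − 30x + 16.
Step 2: lead(9x⁶ + 37x⁵ − 59x⁴ − 40x³ + 59x² − 30x + 16) ÷ lead(D) = 9x⁶ ÷ x² = 9x⁴. Subtract (9x⁴)·D = 9x⁶ + 36x⁵ − 54x⁴. Remainder: x⁵ − 5x⁴ − 40x³ + 59x² − 30x + 16.
Step 3: lead(x⁵ − 5x⁴ − 40x³ + 59x² − 30x + 16) ÷ lead(D) = x⁵ ÷ x² = x³. Subtract (x³)·D = x⁵ + 4x⁴ − 6x³. Remainder: −9x⁴ − 34x³ + 59x² − 30x + 16.
Step 4: lead(−9x⁴ − 34x³ + 59x² − 30x + 16) ÷ lead(D) = −9x⁴ ÷ x² = −9x². Subtract (−9x²)·D = −9x⁴ − 36x³ + 54x². Remainder: 2x³ + 5x² − 30x + 16.
Step 5: lead(2x³ + 5x² − 30x + 16) ÷ lead(D) = 2x³ ÷ x² = 2x. Subtract (2x)·D = 2x³ + 8x² − 12x. Remainder: −3x² − 18x + 16.
Step 6: lead(−3x² − 18x + 16) ÷ lead(D) = −3x² ÷ x² = −3. Subtract (−3)·D = −3x² − 12x + 18. Remainder: −6x − 2.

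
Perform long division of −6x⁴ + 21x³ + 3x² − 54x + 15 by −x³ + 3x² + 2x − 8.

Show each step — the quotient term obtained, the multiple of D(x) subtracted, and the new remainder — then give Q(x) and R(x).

Q(x) = 6x − 3; R(x) = −9

Step 1: lead(−6x⁴ + 21x³ + 3x² − 54x + 15) ÷ lead(D) = −6x⁴ ÷ −x³ = 6x. Subtract (6x)·D = −6x⁴ + 18x³ + 12x² − 48x. Remainder: 3x³ − 9x² − 6x + 15.
Step 2: lead(3x³ − 9x² − 6x + 15) ÷ lead(D) = 3x³ ÷ −x³ = −3. Subtract (−3)·D = 3x³ − 9x² − 6x + 24. Remainder: −9.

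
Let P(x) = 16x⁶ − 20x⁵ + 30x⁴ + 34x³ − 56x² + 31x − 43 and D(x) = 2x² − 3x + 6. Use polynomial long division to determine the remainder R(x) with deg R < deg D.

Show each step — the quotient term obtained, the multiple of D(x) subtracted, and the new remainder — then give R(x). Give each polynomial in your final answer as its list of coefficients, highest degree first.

Step 1: lead(16x⁶ − 20x⁵ + 30x⁴ + 34x³ − 56x² + 31x − 43) ÷ lead(D) = 16x⁶ ÷ 2x² = 8x⁴. Subtract (8x⁴)·D = 16x⁶ − 24x⁵ + 48x⁴. Remainder: 4x⁵ − 18x⁴ + 34x³ − 56x² + 31x − 43.
Step 2: lead(4x⁵ − 18x⁴ + 34x³ − 56x² + 31x − 43) ÷ lead(D) = 4x⁵ ÷ 2x² = 2x³. Subtract (2x³)·D = 4x⁵ − 6x⁴ + 12x³. Remainder: −12x⁴ + 22x³ − 56x² + 31x − 43.
Step 3: lead(−12x⁴ + 22x³ − 56x² + 31x − 43) ÷ lead(D) = −12x⁴ ÷ 2x² = −6x². Subtract (−6x²)·D = −12x⁴ + 18x³ − 36x². Remainder: 4x³ − 20x² + 31x − 43.
Step 4: lead(4x³ − 20x² + 31x − 43) ÷ lead(D) = 4x³ ÷ 2x² = 2x. Subtract (2x)·D = 4x³ − 6x² + 12x. Remainder: −14x² + 19x − 43.
Step 5: lead(−14x² + 19x − 43) ÷ lead(D) = −14x² ÷ 2x² = −7. Subtract (−7)·D = −14x² + 21x − 42. Remainder: −2x − 1.

R = [-2, -1]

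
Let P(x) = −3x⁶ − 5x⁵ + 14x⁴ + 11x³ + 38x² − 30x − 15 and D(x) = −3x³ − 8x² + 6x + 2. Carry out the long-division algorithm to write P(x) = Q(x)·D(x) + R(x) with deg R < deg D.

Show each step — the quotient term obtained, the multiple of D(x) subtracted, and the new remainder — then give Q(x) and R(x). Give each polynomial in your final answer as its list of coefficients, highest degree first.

Step 1: lead(−3x⁶ − 5x⁵ + 14x⁴ + 11x³ + 38x² − 30x − 15) ÷ lead(D) = −3x⁶ ÷ −3x³ = x³. Subtract (x³)·D = −3x⁶ − 8x⁵ + 6x⁴ + 2x³. Remainder: 3x⁵ + 8x⁴ + 9x³ + 38x² − 30x − 15.
Step 2: lead(3x⁵ + 8x⁴ + 9x³ + 38x² − 30x − 15) ÷ lead(D) = 3x⁵ ÷ −3x³ = −x². Subtract (−x²)·D = 3x⁵ + 8x⁴ − 6x³ − 2x². Remainder: 15x³ + 40x² − 30x − 15.
Step 3: lead(15x³ + 40x² − 30x − 15) ÷ lead(D) = 15x³ ÷ −3x³ = −5. Subtract (−5)·D = 15x³ + 40x² − 30x − 10. Remainder: −5.

Q = [1, -1, 0, -5]; R = [-5]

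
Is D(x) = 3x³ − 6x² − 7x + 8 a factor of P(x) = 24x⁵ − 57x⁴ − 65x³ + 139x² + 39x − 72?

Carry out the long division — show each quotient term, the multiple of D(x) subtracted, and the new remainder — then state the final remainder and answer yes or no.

R(x) = 0, so D(x) is a factor of P(x). yes

Step 1: lead(24x⁵ − 57x⁴ − 65x³ + 139x² + 39x − 72) ÷ lead(D) = 24x⁵ ÷ 3x³ = 8x². Subtract (8x²)·D = 24x⁵ − 48x⁴ − 56x³ + 64x². Remainder: −9x⁴ − 9x³ + 75x² + 39x − 72.
Step 2: lead(−9x⁴ − 9x³ + 75x² + 39x − 72) ÷ lead(D) = −9x⁴ ÷ 3x³ = −3x. Subtract (−3x)·D = −9x⁴ + 18x³ + 21x² − 24x. Remainder: −27x³ + 54x² + 63x − 72.
Step 3: lead(−27x³ + 54x² + 63x − 72) ÷ lead(D) = −27x³ ÷ 3x³ = −9. Subtract (−9)·D = −27x³ + 54x² + 63x − 72. Remainder: 0.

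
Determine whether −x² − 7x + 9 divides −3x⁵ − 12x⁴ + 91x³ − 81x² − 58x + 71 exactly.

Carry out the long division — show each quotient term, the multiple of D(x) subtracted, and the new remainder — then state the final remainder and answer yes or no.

Step 1: lead(−3x⁵ − 12x⁴ + 91x³ − 81x² − 58x + 71) ÷ lead(D) = −3x⁵ ÷ −x² = 3x³. Subtract (3x³)·D = −3x⁵ − 21x⁴ + 27x³. Remainder: 9x⁴ + 64x³ − 81x² − 58x + 71.
Step 2: lead(9x⁴ + 64x³ − 81x² − 58x + 71) ÷ lead(D) = 9x⁴ ÷ −x² = −9x². Subtract (−9x²)·D = 9x⁴ + 63x³ − 81x². Remainder: x³ − 58x + 71.
Step 3: lead(x³ − 58x + 71) ÷ lead(D) = x³ ÷ −x² = −x. Subtract (−x)·D = x³ + 7x² − 9x. Remainder: −7x² − 49x + 71.
Step 4: lead(−7x² − 49x + 71) ÷ lead(D) = −7x² ÷ −x² = 7. Subtract (7)·D = −7x² − 49x + 63. Remainder: 8.

R(x) = 8, so D(x) is not a factor of P(x). no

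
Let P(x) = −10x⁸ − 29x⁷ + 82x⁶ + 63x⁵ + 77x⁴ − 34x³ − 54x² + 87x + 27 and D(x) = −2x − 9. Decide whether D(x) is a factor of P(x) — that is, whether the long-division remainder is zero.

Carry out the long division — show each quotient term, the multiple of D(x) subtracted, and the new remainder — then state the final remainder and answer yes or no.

R(x) = 0, so D(x) is a factor of P(x). yes

Step 1: lead(−10x⁸ − 29x⁷ + 82x⁶ + 63x⁵ + 77x⁴ − 34x³ − 54x² + 87x + 27) ÷ lead(D) = −10x⁸ ÷ −2x = 5x⁷. Subtract (5x⁷)·D = −10x⁸ − 45x⁷. Remainder: 16x⁷ + 82x⁶ + 63x⁵ + 77x⁴ − 34x³ − 54x² + 87x + 27.
Step 2: lead(16x⁷ + 82x⁶ + 63x⁵ + 77x⁴ − 34x³ − 54x² + 87x + 27) ÷ lead(D) = 16x⁷ ÷ −2x = −8x⁶. Subtract (−8x⁶)·D = 16x⁷ + 72x⁶. Remainder: 10x⁶ + 63x⁵ + 77x⁴ − 34x³ − 54x² + 87x + 27.
Step 3: lead(10x⁶ + 63x⁵ + 77x⁴ − 34x³ − 54x² + 87x + 27) ÷ lead(D) = 10x⁶ ÷ −2x = −5x⁵. Subtract (−5x⁵)·D = 10x⁶ + 45x⁵. Remainder: 18x⁵ + 77x⁴ − 34x³ − 54x² + 87x + 27.
Step 4: lead(18x⁵ + 77x⁴ − 34x³ − 54x² + 87x + 27) ÷ lead(D) = 18x⁵ ÷ −2x = −9x⁴. Subtract (−9x⁴)·D = 18x⁵ + 81x⁴. Remainder: −4x⁴ − 34x³ − 54x² + 87x + 27.
Step 5: lead(−4x⁴ − 34x³ − 54x² + 87x + 27) ÷ lead(D) = −4x⁴ ÷ −2x = 2x³. Subtract (2x³)·D = −4x⁴ − 18x³. Remainder: −16x³ − 54x² + 87x + 27.
Step 6: lead(−16x³ − 54x² + 87x + 27) ÷ lead(D) = −16x³ ÷ −2x = 8x². Subtract (8x²)·D = −16x³ − 72x². Remainder: 18x² + 87x + 27.
Step 7: lead(18x² + 87x + 27) ÷ lead(D) = 18x² ÷ −2x = −9x. Subtract (−9x)·D = 18x² + 81x. Remainder: 6x + 27.
Step 8: lead(6x + 27) ÷ lead(D) = 6x ÷ −2x = −3. Subtract (−3)·D = 6x + 27. Remainder: 0.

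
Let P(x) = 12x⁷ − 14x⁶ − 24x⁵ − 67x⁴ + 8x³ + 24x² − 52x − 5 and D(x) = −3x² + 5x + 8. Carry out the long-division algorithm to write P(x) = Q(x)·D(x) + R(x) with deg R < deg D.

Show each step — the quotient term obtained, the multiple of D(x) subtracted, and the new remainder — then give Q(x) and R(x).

Step 1: lead(12x⁷ − 14x⁶ − 24x⁵ − 67x⁴ + 8x³ + 24x² − 52x − 5) ÷ lead(D) = 12x⁷ ÷ −3x² = −4x⁵. Subtract (−4x⁵)·D = 12x⁷ − 20x⁶ − 32x⁵. Remainder: 6x⁶ + 8x⁵ − 67x⁴ + 8x³ + 24x² − 52x − 5.
Step 2: lead(6x⁶ + 8x⁵ − 67x⁴ + 8x³ + 24x² − 52x − 5) ÷ lead(D) = 6x⁶ ÷ −3x² = −2x⁴. Subtract (−2x⁴)·D = 6x⁶ − 10x⁵ − 16x⁴. Remainder: 18x⁵ − 51x⁴ + 8x³ + 24x² − 52x − 5.
Step 3: lead(18x⁵ − 51x⁴ + 8x³ + 24x² − 52x − 5) ÷ lead(D) = 18x⁵ ÷ −3x² = −6x³. Subtract (−6x³)·D = 18x⁵ − 30x⁴ − 48x³. Remainder: −21x⁴ + 56x³ + 24x² − 52x − 5.
Step 4: lead(−21x⁴ + 56x³ + 24x² − 52x − 5) ÷ lead(D) = −21x⁴ ÷ −3x² = 7x². Subtract (7x²)·D = −21x⁴ + 35x³ + 56x². Remainder: 21x³ − 32x² − 52x − 5.
Step 5: lead(21x³ − 32x² − 52x − 5) ÷ lead(D) = 21x³ ÷ −3x² = −7x. Subtract (−7x)·D = 21x³ − 35x² − 56x. Remainder: 3x² + 4x − 5.
Step 6: lead(3x² + 4x − 5) ÷ lead(D) = 3x² ÷ −3x² = −1. Subtract (−1)·D = 3x² − 5x − 8. Remainder: 9x + 3.

Q(x) = −4x⁵ − 2x⁴ − 6x³ + 7x² − 7x − 1; R(x) = 9x + 3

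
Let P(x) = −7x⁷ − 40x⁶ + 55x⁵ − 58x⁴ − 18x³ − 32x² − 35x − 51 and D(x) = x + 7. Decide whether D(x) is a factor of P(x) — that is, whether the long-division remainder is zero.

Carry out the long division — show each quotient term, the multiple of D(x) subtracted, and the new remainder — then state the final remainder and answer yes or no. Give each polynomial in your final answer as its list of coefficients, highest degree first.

R = [-2], so D(x) is not a factor of P(x). no

Step 1: lead(−7x⁷ − 40x⁶ + 55x⁵ − 58x⁴ − 18x³ − 32x² − 35x − 51) ÷ lead(D) = −7x⁷ ÷ x = −7x⁶. Subtract (−7x⁶)·D = −7x⁷ − 49x⁶. Remainder: 9x⁶ + 55x⁵ − 58x⁴ − 18x³ − 32x² − 35x − 51.
Step 2: lead(9x⁶ + 55x⁵ − 58x⁴ − 18x³ − 32x² − 35x − 51) ÷ lead(D) = 9x⁶ ÷ x = 9x⁵. Subtract (9x⁵)·D = 9x⁶ + 63x⁵. Remainder: −8x⁵ − 58x⁴ − 18x³ − 32x² − 35x − 51.
Step 3: lead(−8x⁵ − 58x⁴ − 18x³ − 32x² − 35x − 51) ÷ lead(D) = −8x⁵ ÷ x = −8x⁴. Subtract (−8x⁴)·D = −8x⁵ − 56x⁴. Remainder: −2x⁴ − 18x³ − 32x² − 35x − 51.
Step 4: lead(−2x⁴ − 18x³ − 32x² − 35x − 51) ÷ lead(D) = −2x⁴ ÷ x = −2x³. Subtract (−2x³)·D = −2x⁴ − 14x³. Remainder: −4x³ − 32x² − 35x − 51.
Step 5: lead(−4x³ − 32x² − 35x − 51) ÷ lead(D) = −4x³ ÷ x = −4x². Subtract (−4x²)·D = −4x³ − 28x². Remainder: −4x² − 35x − 51.
Step 6: lead(−4x² − 35x − 51) ÷ lead(D) = −4x² ÷ x = −4x. Subtract (−4x)·D = −4x² − 28x. Remainder: −7x − 51.
Step 7: lead(−7x − 51) ÷ lead(D) = −7x ÷ x = −7. Subtract (−7)·D = −7x − 49. Remainder: −2.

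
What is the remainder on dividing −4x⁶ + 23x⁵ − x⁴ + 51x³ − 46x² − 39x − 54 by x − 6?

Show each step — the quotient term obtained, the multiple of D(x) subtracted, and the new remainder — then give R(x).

Step 1: lead(−4x⁶ + 23x⁵ − x⁴ + 51x³ − 46x² − 39x − 54) ÷ lead(D) = −4x⁶ ÷ x = −4x⁵. Subtract (−4x⁵)·D = −4x⁶ + 24x⁵. Remainder: −x⁵ − x⁴ + 51x³ − 46x² − 39x − 54.
Step 2: lead(−x⁵ − x⁴ + 51x³ − 46x² − 39x − 54) ÷ lead(D) = −x⁵ ÷ x = −x⁴. Subtract (−x⁴)·D = −x⁵ + 6x⁴. Remainder: −7x⁴ + 51x³ − 46x² − 39x − 54.
Step 3: lead(−7x⁴ + 51x³ − 46x² − 39x − 54) ÷ lead(D) = −7x⁴ ÷ x = −7x³. Subtract (−7x³)·D = −7x⁴ + 42x³. Remainder: 9x³ − 46x² − 39x − 54.
Step 4: lead(9x³ − 46x² − 39x − 54) ÷ lead(D) = 9x³ ÷ x = 9x². Subtract (9x²)·D = 9x³ − 54x². Remainder: 8x² − 39x − 54.
Step 5: lead(8x² − 39x − 54) ÷ lead(D) = 8x² ÷ x = 8x. Subtract (8x)·D = 8x² − 48x. Remainder: 9x − 54.
Step 6: lead(9x − 54) ÷ lead(D) = 9x ÷ x = 9. Subtract (9)·D = 9x − 54. Remainder: 0.

R(x) = 0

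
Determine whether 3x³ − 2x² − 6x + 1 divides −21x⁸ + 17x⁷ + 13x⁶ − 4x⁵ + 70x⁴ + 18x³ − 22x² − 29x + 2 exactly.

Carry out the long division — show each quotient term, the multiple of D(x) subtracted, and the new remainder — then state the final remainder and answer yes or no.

R(x) = 9x² − 2x − 3, so D(x) is not a factor of P(x). no

Step 1: lead(−21x⁸ + 17x⁷ + 13x⁶ − 4x⁵ + 70x⁴ + 18x³ − 22x² − 29x + 2) ÷ lead(D) = −21x⁸ ÷ 3x³ = −7x⁵. Subtract (−7x⁵)·D = −21x⁸ + 14x⁷ + 42x⁶ − 7x⁵. Remainder: 3x⁷ − 29x⁶ + 3x⁵ + 70x⁴ + 18x³ − 22x² − 29x + 2.
Step 2: lead(3x⁷ − 29x⁶ + 3x⁵ + 70x⁴ + 18x³ − 22x² − 29x + 2) ÷ lead(D) = 3x⁷ ÷ 3x³ = x⁴. Subtract (x⁴)·D = 3x⁷ − 2x⁶ − 6x⁵ + x⁴. Remainder: −27x⁶ + 9x⁵ + 69x⁴ + 18x³ − 22x² − 29x + 2.
Step 3: lead(−27x⁶ + 9x⁵ + 69x⁴ + 18x³ − 22x² − 29x + 2) ÷ lead(D) = −27x⁶ ÷ 3x³ = −9x³. Subtract (−9x³)·D = −27x⁶ + 18x⁵ + 54x⁴ − 9x³. Remainder: −9x⁵ + 15x⁴ + 27x³ − 22x² − 29x + 2.
Step 4: lead(−9x⁵ + 15x⁴ + 27x³ − 22x² − 29x + 2) ÷ lead(D) = −9x⁵ ÷ 3x³ = −3x². Subtract (−3x²)·D = −9x⁵ + 6x⁴ + 18x³ − 3x². Remainder: 9x⁴ + 9x³ − 19x² − 29x + 2.
Step 5: lead(9x⁴ + 9x³ − 19x² − 29x + 2) ÷ lead(D) = 9x⁴ ÷ 3x³ = 3x. Subtract (3x)·D = 9x⁴ − 6x³ − 18x² + 3x. Remainder: 15x³ − x² − 32x + 2.
Step 6: lead(15x³ − x² − 32x + 2) ÷ lead(D) = 15x³ ÷ 3x³ = 5. Subtract (5)·D = 15x³ − 10x² − 30x + 5. Remainder: 9x² − 2x − 3.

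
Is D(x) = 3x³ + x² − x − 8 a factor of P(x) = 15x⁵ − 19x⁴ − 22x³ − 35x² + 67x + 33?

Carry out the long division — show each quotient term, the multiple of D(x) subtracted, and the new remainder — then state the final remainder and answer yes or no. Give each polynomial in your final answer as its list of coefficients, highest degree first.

R = [9], so D(x) is not a factor of P(x). no

Step 1: lead(15x⁵ − 19x⁴ − 22x³ − 35x² + 67x + 33) ÷ lead(D) = 15x⁵ ÷ 3x³ = 5x². Subtract (5x²)·D = 15x⁵ + 5x⁴ − 5x³ − 40x². Remainder: −24x⁴ − 17x³ + 5x² + 67x + 33.
Step 2: lead(−24x⁴ − 17x³ + 5x² + 67x + 33) ÷ lead(D) = −24x⁴ ÷ 3x³ = −8x. Subtract (−8x)·D = −24x⁴ − 8x³ + 8x² + 64x. Remainder: −9x³ − 3x² + 3x + 33.
Step 3: lead(−9x³ − 3x² + 3x + 33) ÷ lead(D) = −9x³ ÷ 3x³ = −3. Subtract (−3)·D = −9x³ − 3x² + 3x + 24. Remainder: 9.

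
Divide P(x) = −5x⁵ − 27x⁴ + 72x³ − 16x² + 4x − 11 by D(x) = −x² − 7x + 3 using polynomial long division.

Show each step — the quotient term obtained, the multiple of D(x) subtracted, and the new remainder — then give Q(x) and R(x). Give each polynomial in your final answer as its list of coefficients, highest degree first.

Step 1: lead(−5x⁵ − 27x⁴ + 72x³ − 16x² + 4x − 11) ÷ lead(D) = −5x⁵ ÷ −x² = 5x³. Subtract (5x³)·D = −5x⁵ − 35x⁴ + 15x³. Remainder: 8x⁴ + 57x³ − 16x² + 4x − 11.
Step 2: lead(8x⁴ + 57x³ − 16x² + 4x − 11) ÷ lead(D) = 8x⁴ ÷ −x² = −8x². Subtract (−8x²)·D = 8x⁴ + 56x³ − 24x². Remainder: x³ + 8x² + 4x − 11.
Step 3: lead(x³ + 8x² + 4x − 11) ÷ lead(D) = x³ ÷ −x² = −x. Subtract (−x)·D = x³ + 7x² − 3x. Remainder: x² + 7x − 11.
Step 4: lead(x² + 7x − 11) ÷ lead(D) = x² ÷ −x² = −1. Subtract (−1)·D = x² + 7x − 3. Remainder: −8.

Q = [5, -8, -1, -1]; R = [-8]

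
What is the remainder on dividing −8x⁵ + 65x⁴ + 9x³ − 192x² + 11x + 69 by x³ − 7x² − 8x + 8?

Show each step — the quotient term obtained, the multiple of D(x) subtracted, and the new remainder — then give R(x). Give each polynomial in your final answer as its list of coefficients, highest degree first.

Step 1: lead(−8x⁵ + 65x⁴ + 9x³ − 192x² + 11x + 69) ÷ lead(D) = −8x⁵ ÷ x³ = −8x². Subtract (−8x²)·D = −8x⁵ + 56x⁴ + 64x³ − 64x². Remainder: 9x⁴ − 55x³ − 128x² + 11x + 69.
Step 2: lead(9x⁴ − 55x³ − 128x² + 11x + 69) ÷ lead(D) = 9x⁴ ÷ x³ = 9x. Subtract (9x)·D = 9x⁴ − 63x³ − 72x² + 72x. Remainder: 8x³ − 56x² − 61x + 69.
Step 3: lead(8x³ − 56x² − 61x + 69) ÷ lead(D) = 8x³ ÷ x³ = 8. Subtract (8)·D = 8x³ − 56x² − 64x + 64. Remainder: 3x + 5.

R = [3, 5]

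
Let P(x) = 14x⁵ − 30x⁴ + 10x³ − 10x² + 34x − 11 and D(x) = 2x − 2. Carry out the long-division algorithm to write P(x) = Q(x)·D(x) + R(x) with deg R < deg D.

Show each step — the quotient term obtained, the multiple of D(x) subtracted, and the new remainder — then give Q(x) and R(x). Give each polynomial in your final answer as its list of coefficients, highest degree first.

Q = [7, -8, -3, -8, 9]; R = [7]

Step 1: lead(14x⁵ − 30x⁴ + 10x³ − 10x² + 34x − 11) ÷ lead(D) = 14x⁵ ÷ 2x = 7x⁴. Subtract (7x⁴)·D = 14x⁵ − 14x⁴. Remainder: −16x⁴ + 10x³ − 10x² + 34x − 11.
Step 2: lead(−16x⁴ + 10x³ − 10x² + 34x − 11) ÷ lead(D) = −16x⁴ ÷ 2x = −8x³. Subtract (−8x³)·D = −16x⁴ + 16x³. Remainder: −6x³ − 10x² + 34x − 11.
Step 3: lead(−6x³ − 10x² + 34x − 11) ÷ lead(D) = −6x³ ÷ 2x = −3x². Subtract (−3x²)·D = −6x³ + 6x². Remainder: −16x² + 34x − 11.
Step 4: lead(−16x² + 34x − 11) ÷ lead(D) = −16x² ÷ 2x = −8x. Subtract (−8x)·D = −16x² + 16x. Remainder: 18x − 11.
Step 5: lead(18x − 11) ÷ lead(D) = 18x ÷ 2x = 9. Subtract (9)·D = 18x − 18. Remainder: 7.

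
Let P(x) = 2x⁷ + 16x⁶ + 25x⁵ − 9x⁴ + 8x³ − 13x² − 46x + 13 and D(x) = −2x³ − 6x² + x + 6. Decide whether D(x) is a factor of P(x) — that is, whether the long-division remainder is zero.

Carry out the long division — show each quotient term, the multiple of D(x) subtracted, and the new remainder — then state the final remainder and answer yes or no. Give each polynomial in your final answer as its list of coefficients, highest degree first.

R = [-7, -5], so D(x) is not a factor of P(x). no

Step 1: lead(2x⁷ + 16x⁶ + 25x⁵ − 9x⁴ + 8x³ − 13x² − 46x + 13) ÷ lead(D) = 2x⁷ ÷ −2x³ = −x⁴. Subtract (−x⁴)·D = 2x⁷ + 6x⁶ − x⁵ − 6x⁴. Remainder: 10x⁶ + 26x⁵ − 3x⁴ + 8x³ − 13x² − 46x + 13.
Step 2: lead(10x⁶ + 26x⁵ − 3x⁴ + 8x³ − 13x² − 46x + 13) ÷ lead(D) = 10x⁶ ÷ −2x³ = −5x³. Subtract (−5x³)·D = 10x⁶ + 30x⁵ − 5x⁴ − 30x³. Remainder: −4x⁵ + 2x⁴ + 38x³ − 13x² − 46x + 13.
Step 3: lead(−4x⁵ + 2x⁴ + 38x³ − 13x² − 46x + 13) ÷ lead(D) = −4x⁵ ÷ −2x³ = 2x². Subtract (2x²)·D = −4x⁵ − 12x⁴ + 2x³ + 12x². Remainder: 14x⁴ + 36x³ − 25x² − 46x + 13.
Step 4: lead(14x⁴ + 36x³ − 25x² − 46x + 13) ÷ lead(D) = 14x⁴ ÷ −2x³ = −7x. Subtract (−7x)·D = 14x⁴ + 42x³ − 7x² − 42x. Remainder: −6x³ − 18x² − 4x + 13.
Step 5: lead(−6x³ − 18x² − 4x + 13) ÷ lead(D) = −6x³ ÷ −2x³ = 3. Subtract (3)·D = −6x³ − 18x² + 3x + 18. Remainder: −7x − 5.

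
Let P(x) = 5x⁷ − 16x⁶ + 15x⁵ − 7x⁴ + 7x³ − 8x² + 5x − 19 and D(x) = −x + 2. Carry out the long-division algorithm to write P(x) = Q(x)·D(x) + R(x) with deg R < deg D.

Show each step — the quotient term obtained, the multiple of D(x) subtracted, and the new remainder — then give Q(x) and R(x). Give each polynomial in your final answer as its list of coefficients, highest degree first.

Q = [-5, 6, -3, 1, -5, -2, -9]; R = [-1]

Step 1: lead(5x⁷ − 16x⁶ + 15x⁵ − 7x⁴ + 7x³ − 8x² + 5x − 19) ÷ lead(D) = 5x⁷ ÷ −x = −5x⁶. Subtract (−5x⁶)·D = 5x⁷ − 10x⁶. Remainder: −6x⁶ + 15x⁵ − 7x⁴ + 7x³ − 8x² + 5x − 19.
Step 2: lead(−6x⁶ + 15x⁵ − 7x⁴ + 7x³ − 8x² + 5x − 19) ÷ lead(D) = −6x⁶ ÷ −x = 6x⁵. Subtract (6x⁵)·D = −6x⁶ + 12x⁵. Remainder: 3x⁵ − 7x⁴ + 7x³ − 8x² + 5x − 19.
Step 3: lead(3x⁵ − 7x⁴ + 7x³ − 8x² + 5x − 19) ÷ lead(D) = 3x⁵ ÷ −x = −3x⁴. Subtract (−3x⁴)·D = 3x⁵ − 6x⁴. Remainder: −x⁴ + 7x³ − 8x² + 5x − 19.
Step 4: lead(−x⁴ + 7x³ − 8x² + 5x − 19) ÷ lead(D) = −x⁴ ÷ −x = x³. Subtract (x³)·D = −x⁴ + 2x³. Remainder: 5x³ − 8x² + 5x − 19.
Step 5: lead(5x³ − 8x² + 5x − 19) ÷ lead(D) = 5x³ ÷ −x = −5x². Subtract (−5x²)·D = 5x³ − 10x². Remainder: 2x² + 5x − 19.
Step 6: lead(2x² + 5x − 19) ÷ lead(D) = 2x² ÷ −x = −2x. Subtract (−2x)·D = 2x² − 4x. Remainder: 9x − 19.
Step 7: lead(9x − 19) ÷ lead(D) = 9x ÷ −x = −9. Subtract (−9)·D = 9x − 18. Remainder: −1.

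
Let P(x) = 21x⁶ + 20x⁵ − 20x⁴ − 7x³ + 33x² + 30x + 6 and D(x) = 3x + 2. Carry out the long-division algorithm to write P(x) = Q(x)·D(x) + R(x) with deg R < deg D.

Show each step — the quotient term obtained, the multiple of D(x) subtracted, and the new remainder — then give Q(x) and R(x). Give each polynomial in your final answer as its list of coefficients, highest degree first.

Step 1: lead(21x⁶ + 20x⁵ − 20x⁴ − 7x³ + 33x² + 30x + 6) ÷ lead(D) = 21x⁶ ÷ 3x = 7x⁵. Subtract (7x⁵)·D = 21x⁶ + 14x⁵. Remainder: 6x⁵ − 20x⁴ − 7x³ + 33x² + 30x + 6.
Step 2: lead(6x⁵ − 20x⁴ − 7x³ + 33x² + 30x + 6) ÷ lead(D) = 6x⁵ ÷ 3x = 2x⁴. Subtract (2x⁴)·D = 6x⁵ + 4x⁴. Remainder: −24x⁴ − 7x³ + 33x² + 30x + 6.
Step 3: lead(−24x⁴ − 7x³ + 33x² + 30x + 6) ÷ lead(D) = −24x⁴ ÷ 3x = −8x³. Subtract (−8x³)·D = −24x⁴ − 16x³. Remainder: 9x³ + 33x² + 30x + 6.
Step 4: lead(9x³ + 33x² + 30x + 6) ÷ lead(D) = 9x³ ÷ 3x = 3x². Subtract (3x²)·D = 9x³ + 6x². Remainder: 27x² + 30x + 6.
Step 5: lead(27x² + 30x + 6) ÷ lead(D) = 27x² ÷ 3x = 9x. Subtract (9x)·D = 27x² + 18x. Remainder: 12x + 6.
Step 6: lead(12x + 6) ÷ lead(D) = 12x ÷ 3x = 4. Subtract (4)·D = 12x + 8. Remainder: −2.

Q = [7, 2, -8, 3, 9, 4]; R = [-2]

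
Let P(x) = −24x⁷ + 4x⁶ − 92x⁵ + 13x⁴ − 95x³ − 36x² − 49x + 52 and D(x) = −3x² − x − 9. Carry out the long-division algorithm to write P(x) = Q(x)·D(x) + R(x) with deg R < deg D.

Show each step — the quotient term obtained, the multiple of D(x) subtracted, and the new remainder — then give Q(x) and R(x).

Step 1: lead(−24x⁷ + 4x⁶ − 92x⁵ + 13x⁴ − 95x³ − 36x² − 49x + 52) ÷ lead(D) = −24x⁷ ÷ −3x² = 8x⁵. Subtract (8x⁵)·D = −24x⁷ − 8x⁶ − 72x⁵. Remainder: 12x⁶ − 20x⁵ + 13x⁴ − 95x³ − 36x² − 49x + 52.
Step 2: lead(12x⁶ − 20x⁵ + 13x⁴ − 95x³ − 36x² − 49x + 52) ÷ lead(D) = 12x⁶ ÷ −3x² = −4x⁴. Subtract (−4x⁴)·D = 12x⁶ + 4x⁵ + 36x⁴. Remainder: −24x⁵ − 23x⁴ − 95x³ − 36x² − 49x + 52.
Step 3: lead(−24x⁵ − 23x⁴ − 95x³ − 36x² − 49x + 52) ÷ lead(D) = −24x⁵ ÷ −3x² = 8x³. Subtract (8x³)·D = −24x⁵ − 8x⁴ − 72x³. Remainder: −15x⁴ − 23x³ − 36x² − 49x + 52.
Step 4: lead(−15x⁴ − 23x³ − 36x² − 49x + 52) ÷ lead(D) = −15x⁴ ÷ −3x² = 5x². Subtract (5x²)·D = −15x⁴ − 5x³ − 45x². Remainder: −18x³ + 9x² − 49x + 52.
Step 5: lead(−18x³ + 9x² − 49x + 52) ÷ lead(D) = −18x³ ÷ −3x² = 6x. Subtract (6x)·D = −18x³ − 6x² − 54x. Remainder: 15x² + 5x + 52.
Step 6: lead(15x² + 5x + 52) ÷ lead(D) = 15x² ÷ −3x² = −5. Subtract (−5)·D = 15x² + 5x + 45. Remainder: 7.

Q(x) = 8x⁵ − 4x⁴ + 8x³ + 5x² + 6x − 5; R(x) = 7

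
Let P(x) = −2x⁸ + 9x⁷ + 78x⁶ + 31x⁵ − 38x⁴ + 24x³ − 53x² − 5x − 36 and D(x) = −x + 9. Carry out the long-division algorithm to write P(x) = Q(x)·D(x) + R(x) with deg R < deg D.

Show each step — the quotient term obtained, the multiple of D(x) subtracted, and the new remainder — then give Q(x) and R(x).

Q(x) = 2x⁷ + 9x⁶ + 3x⁵ − 4x⁴ + 2x³ − 6x² − x − 4; R(x) = 0

Step 1: lead(−2x⁸ + 9x⁷ + 78x⁶ + 31x⁵ − 38x⁴ + 24x³ − 53x² − 5x − 36) ÷ lead(D) = −2x⁸ ÷ −x = 2x⁷. Subtract (2x⁷)·D = −2x⁸ + 18x⁷. Remainder: −9x⁷ + 78x⁶ + 31x⁵ − 38x⁴ + 24x³ − 53x² − 5x − 36.
Step 2: lead(−9x⁷ + 78x⁶ + 31x⁵ − 38x⁴ + 24x³ − 53x² − 5x − 36) ÷ lead(D) = −9x⁷ ÷ −x = 9x⁶. Subtract (9x⁶)·D = −9x⁷ + 81x⁶. Remainder: −3x⁶ + 31x⁵ − 38x⁴ + 24x³ − 53x² − 5x − 36.
Step 3: lead(−3x⁶ + 31x⁵ − 38x⁴ + 24x³ − 53x² − 5x − 36) ÷ lead(D) = −3x⁶ ÷ −x = 3x⁵. Subtract (3x⁵)·D = −3x⁶ + 27x⁵. Remainder: 4x⁵ − 38x⁴ + 24x³ − 53x² − 5x − 36.
Step 4: lead(4x⁵ − 38x⁴ + 24x³ − 53x² − 5x − 36) ÷ lead(D) = 4x⁵ ÷ −x = −4x⁴. Subtract (−4x⁴)·D = 4x⁵ − 36x⁴. Remainder: −2x⁴ + 24x³ − 53x² − 5x − 36.
Step 5: lead(−2x⁴ + 24x³ − 53x² − 5x − 36) ÷ lead(D) = −2x⁴ ÷ −x = 2x³. Subtract (2x³)·D = −2x⁴ + 18x³. Remainder: 6x³ − 53x² − 5x − 36.
Step 6: lead(6x³ − 53x² − 5x − 36) ÷ lead(D) = 6x³ ÷ −x = −6x². Subtract (−6x²)·D = 6x³ − 54x². Remainder: x² − 5x − 36.
Step 7: lead(x² − 5x − 36) ÷ lead(D) = x² ÷ −x = −x. Subtract (−x)·D = x² − 9x. Remainder: 4x − 36.
Step 8: lead(4x − 36) ÷ lead(D) = 4x ÷ −x = −4. Subtract (−4)·D = 4x − 36. Remainder: 0.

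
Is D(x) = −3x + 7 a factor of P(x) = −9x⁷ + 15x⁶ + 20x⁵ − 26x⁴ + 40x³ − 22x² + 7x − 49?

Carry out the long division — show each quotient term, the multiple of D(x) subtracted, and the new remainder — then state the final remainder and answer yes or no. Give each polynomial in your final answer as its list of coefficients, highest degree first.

R = [0], so D(x) is a factor of P(x). yes

Step 1: lead(−9x⁷ + 15x⁶ + 20x⁵ − 26x⁴ + 40x³ − 22x² + 7x − 49) ÷ lead(D) = −9x⁷ ÷ −3x = 3x⁶. Subtract (3x⁶)·D = −9x⁷ + 21x⁶. Remainder: −6x⁶ + 20x⁵ − 26x⁴ + 40x³ − 22x² + 7x − 49.
Step 2: lead(−6x⁶ + 20x⁵ − 26x⁴ + 40x³ − 22x² + 7x − 49) ÷ lead(D) = −6x⁶ ÷ −3x = 2x⁵. Subtract (2x⁵)·D = −6x⁶ + 14x⁵. Remainder: 6x⁵ − 26x⁴ + 40x³ − 22x² + 7x − 49.
Step 3: lead(6x⁵ − 26x⁴ + 40x³ − 22x² + 7x − 49) ÷ lead(D) = 6x⁵ ÷ −3x = −2x⁴. Subtract (−2x⁴)·D = 6x⁵ − 14x⁴. Remainder: −12x⁴ + 40x³ − 22x² + 7x − 49.
Step 4: lead(−12x⁴ + 40x³ − 22x² + 7x − 49) ÷ lead(D) = −12x⁴ ÷ −3x = 4x³. Subtract (4x³)·D = −12x⁴ + 28x³. Remainder: 12x³ − 22x² + 7x − 49.
Step 5: lead(12x³ − 22x² + 7x − 49) ÷ lead(D) = 12x³ ÷ −3x = −4x². Subtract (−4x²)·D = 12x³ − 28x². Remainder: 6x² + 7x − 49.
Step 6: lead(6x² + 7x − 49) ÷ lead(D) = 6x² ÷ −3x = −2x. Subtract (−2x)·D = 6x² − 14x. Remainder: 21x − 49.
Step 7: lead(21x − 49) ÷ lead(D) = 21x ÷ −3x = −7. Subtract (−7)·D = 21x − 49. Remainder: 0.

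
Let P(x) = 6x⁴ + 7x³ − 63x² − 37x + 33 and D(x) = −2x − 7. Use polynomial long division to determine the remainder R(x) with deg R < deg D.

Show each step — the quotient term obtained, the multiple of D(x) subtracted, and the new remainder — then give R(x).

Step 1: lead(6x⁴ + 7x³ − 63x² − 37x + 33) ÷ lead(D) = 6x⁴ ÷ −2x = −3x³. Subtract (−3x³)·D = 6x⁴ + 21x³. Remainder: −14x³ − 63x² − 37x + 33.
Step 2: lead(−14x³ − 63x² − 37x + 33) ÷ lead(D) = −14x³ ÷ −2x = 7x². Subtract (7x²)·D = −14x³ − 49x². Remainder: −14x² − 37x + 33.
Step 3: lead(−14x² − 37x + 33) ÷ lead(D) = −14x² ÷ −2x = 7x. Subtract (7x)·D = −14x² − 49x. Remainder: 12x + 33.
Step 4: lead(12x + 33) ÷ lead(D) = 12x ÷ −2x = −6. Subtract (−6)·D = 12x + 42. Remainder: −9.

R(x) = −9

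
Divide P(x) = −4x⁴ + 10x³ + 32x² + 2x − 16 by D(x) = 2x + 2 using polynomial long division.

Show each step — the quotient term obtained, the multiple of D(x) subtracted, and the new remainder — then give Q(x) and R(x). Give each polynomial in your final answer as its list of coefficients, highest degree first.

Step 1: lead(−4x⁴ + 10x³ + 32x² + 2x − 16) ÷ lead(D) = −4x⁴ ÷ 2x = −2x³. Subtract (−2x³)·D = −4x⁴ − 4x³. Remainder: 14x³ + 32x² + 2x − 16.
Step 2: lead(14x³ + 32x² + 2x − 16) ÷ lead(D) = 14x³ ÷ 2x = 7x². Subtract (7x²)·D = 14x³ + 14x². Remainder: 18x² + 2x − 16.
Step 3: lead(18x² + 2x − 16) ÷ lead(D) = 18x² ÷ 2x = 9x. Subtract (9x)·D = 18x² + 18x. Remainder: −16x − 16.
Step 4: lead(−16x − 16) ÷ lead(D) = −16x ÷ 2x = −8. Subtract (−8)·D = −16x − 16. Remainder: 0.

Q = [-2, 7, 9, -8]; R = [0]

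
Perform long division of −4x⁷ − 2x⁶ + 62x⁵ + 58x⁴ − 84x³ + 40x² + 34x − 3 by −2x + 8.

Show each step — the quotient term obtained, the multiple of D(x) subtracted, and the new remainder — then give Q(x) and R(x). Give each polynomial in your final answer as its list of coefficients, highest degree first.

Step 1: lead(−4x⁷ − 2x⁶ + 62x⁵ + 58x⁴ − 84x³ + 40x² + 34x − 3) ÷ lead(D) = −4x⁷ ÷ −2x = 2x⁶. Subtract (2x⁶)·D = −4x⁷ + 16x⁶. Remainder: −18x⁶ + 62x⁵ + 58x⁴ − 84x³ + 40x² + 34x − 3.
Step 2: lead(−18x⁶ + 62x⁵ + 58x⁴ − 84x³ + 40x² + 34x − 3) ÷ lead(D) = −18x⁶ ÷ −2x = 9x⁵. Subtract (9x⁵)·D = −18x⁶ + 72x⁵. Remainder: −10x⁵ + 58x⁴ − 84x³ + 40x² + 34x − 3.
Step 3: lead(−10x⁵ + 58x⁴ − 84x³ + 40x² + 34x − 3) ÷ lead(D) = −10x⁵ ÷ −2x = 5x⁴. Subtract (5x⁴)·D = −10x⁵ + 40x⁴. Remainder: 18x⁴ − 84x³ + 40x² + 34x − 3.
Step 4: lead(18x⁴ − 84x³ + 40x² + 34x − 3) ÷ lead(D) = 18x⁴ ÷ −2x = −9x³. Subtract (−9x³)·D = 18x⁴ − 72x³. Remainder: −12x³ + 40x² + 34x − 3.
Step 5: lead(−12x³ + 40x² + 34x − 3) ÷ lead(D) = −12x³ ÷ −2x = 6x². Subtract (6x²)·D = −12x³ + 48x². Remainder: −8x² + 34x − 3.
Step 6: lead(−8x² + 34x − 3) ÷ lead(D) = −8x² ÷ −2x = 4x. Subtract (4x)·D = −8x² + 32x. Remainder: 2x − 3.
Step 7: lead(2x − 3) ÷ lead(D) = 2x ÷ −2x = −1. Subtract (−1)·D = 2x − 8. Remainder: 5.

Q = [2, 9, 5, -9, 6, 4, -1]; R = [5]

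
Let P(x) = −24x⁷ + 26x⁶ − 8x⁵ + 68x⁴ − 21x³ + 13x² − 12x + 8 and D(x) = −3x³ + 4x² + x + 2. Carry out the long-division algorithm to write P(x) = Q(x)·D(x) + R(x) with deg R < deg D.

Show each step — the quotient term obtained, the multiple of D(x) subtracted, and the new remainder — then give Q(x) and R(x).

Q(x) = 8x⁴ + 2x³ + 8x² − 6x + 3; R(x) = −9x² − 3x + 2

Step 1: lead(−24x⁷ + 26x⁶ − 8x⁵ + 68x⁴ − 21x³ + 13x² − 12x + 8) ÷ lead(D) = −24x⁷ ÷ −3x³ = 8x⁴. Subtract (8x⁴)·D = −24x⁷ + 32x⁶ + 8x⁵ + 16x⁴. Remainder: −6x⁶ − 16x⁵ + 52x⁴ − 21x³ + 13x² − 12x + 8.
Step 2: lead(−6x⁶ − 16x⁵ + 52x⁴ − 21x³ + 13x² − 12x + 8) ÷ lead(D) = −6x⁶ ÷ −3x³ = 2x³. Subtract (2x³)·D = −6x⁶ + 8x⁵ + 2x⁴ + 4x³. Remainder: −24x⁵ + 50x⁴ − 25x³ + 13x² − 12x + 8.
Step 3: lead(−24x⁵ + 50x⁴ − 25x³ + 13x² − 12x + 8) ÷ lead(D) = −24x⁵ ÷ −3x³ = 8x². Subtract (8x²)·D = −24x⁵ + 32x⁴ + 8x³ + 16x². Remainder: 18x⁴ − 33x³ − 3x² − 12x + 8.
Step 4: lead(18x⁴ − 33x³ − 3x² − 12x + 8) ÷ lead(D) = 18x⁴ ÷ −3x³ = −6x. Subtract (−6x)·D = 18x⁴ − 24x³ − 6x² − 12x. Remainder: −9x³ + 3x² + 8.
Step 5: lead(−9x³ + 3x² + 8) ÷ lead(D) = −9x³ ÷ −3x³ = 3. Subtract (3)·D = −9x³ + 12x² + 3x + 6. Remainder: −9x² − 3x + 2.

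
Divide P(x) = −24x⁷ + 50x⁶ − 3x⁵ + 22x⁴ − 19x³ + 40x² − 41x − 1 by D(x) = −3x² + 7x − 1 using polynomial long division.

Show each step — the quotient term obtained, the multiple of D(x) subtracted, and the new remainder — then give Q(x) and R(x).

Step 1: lead(−24x⁷ + 50x⁶ − 3x⁵ + 22x⁴ − 19x³ + 40x² − 41x − 1) ÷ lead(D) = −24x⁷ ÷ −3x² = 8x⁵. Subtract (8x⁵)·D = −24x⁷ + 56x⁶ − 8x⁵. Remainder: −6x⁶ + 5x⁵ + 22x⁴ − 19x³ + 40x² − 41x − 1.
Step 2: lead(−6x⁶ + 5x⁵ + 22x⁴ − 19x³ + 40x² − 41x − 1) ÷ lead(D) = −6x⁶ ÷ −3x² = 2x⁴. Subtract (2x⁴)·D = −6x⁶ + 14x⁵ − 2x⁴. Remainder: −9x⁵ + 24x⁴ − 19x³ + 40x² − 41x − 1.
Step 3: lead(−9x⁵ + 24x⁴ − 19x³ + 40x² − 41x − 1) ÷ lead(D) = −9x⁵ ÷ −3x² = 3x³. Subtract (3x³)·D = −9x⁵ + 21x⁴ − 3x³. Remainder: 3x⁴ − 16x³ + 40x² − 41x − 1.
Step 4: lead(3x⁴ − 16x³ + 40x² − 41x − 1) ÷ lead(D) = 3x⁴ ÷ −3x² = −x². Subtract (−x²)·D = 3x⁴ − 7x³ + x². Remainder: −9x³ + 39x² − 41x − 1.
Step 5: lead(−9x³ + 39x² − 41x − 1) ÷ lead(D) = −9x³ ÷ −3x² = 3x. Subtract (3x)·D = −9x³ + 21x² − 3x. Remainder: 18x² − 38x − 1.
Step 6: lead(18x² − 38x − 1) ÷ lead(D) = 18x² ÷ −3x² = −6. Subtract (−6)·D = 18x² − 42x + 6. Remainder: 4x − 7.

Q(x) = 8x⁵ + 2x⁴ + 3x³ − x² + 3x − 6; R(x) = 4x − 7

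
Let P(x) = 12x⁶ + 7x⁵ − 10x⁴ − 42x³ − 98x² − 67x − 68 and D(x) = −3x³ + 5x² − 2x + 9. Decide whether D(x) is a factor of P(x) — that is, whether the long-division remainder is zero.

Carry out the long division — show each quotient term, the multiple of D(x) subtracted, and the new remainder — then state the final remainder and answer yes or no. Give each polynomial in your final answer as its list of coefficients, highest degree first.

Step 1: lead(12x⁶ + 7x⁵ − 10x⁴ − 42x³ − 98x² − 67x − 68) ÷ lead(D) = 12x⁶ ÷ −3x³ = −4x³. Subtract (−4x³)·D = 12x⁶ − 20x⁵ + 8x⁴ − 36x³. Remainder: 27x⁵ − 18x⁴ − 6x³ − 98x² − 67x − 68.
Step 2: lead(27x⁵ − 18x⁴ − 6x³ − 98x² − 67x − 68) ÷ lead(D) = 27x⁵ ÷ −3x³ = −9x². Subtract (−9x²)·D = 27x⁵ − 45x⁴ + 18x³ − 81x². Remainder: 27x⁴ − 24x³ − 17x² − 67x − 68.
Step 3: lead(27x⁴ − 24x³ − 17x² − 67x − 68) ÷ lead(D) = 27x⁴ ÷ −3x³ = −9x. Subtract (−9x)·D = 27x⁴ − 45x³ + 18x² − 81x. Remainder: 21x³ − 35x² + 14x − 68.
Step 4: lead(21x³ − 35x² + 14x − 68) ÷ lead(D) = 21x³ ÷ −3x³ = −7. Subtract (−7)·D = 21x³ − 35x² + 14x − 63. Remainder: −5.

R = [-5], so D(x) is not a factor of P(x). no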